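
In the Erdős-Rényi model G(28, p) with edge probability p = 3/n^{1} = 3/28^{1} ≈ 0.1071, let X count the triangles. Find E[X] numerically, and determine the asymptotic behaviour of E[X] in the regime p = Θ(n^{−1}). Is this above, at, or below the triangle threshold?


Number of potential triangles: C(28, 3) = 3276.
Each occurs with probability p³ ≈ (0.1071)³ ≈ 1.229956e-03.
By linearity: E[X] = C(28, 3)·p³ ≈ 3276 · 1.229956e-03 ≈ 4.0293.
Here α = 1, so p = 3/n is exactly at the triangle threshold p ~ 1/n. Asymptotically E[X] → c³/6 = 3³/6 = 9/2 ≈ 4.5000, a bounded constant. In this regime the triangle count is asymptotically Poisson(c³/6).

E[X] ≈ 4.0293; in regime p = Θ(1/n^{1}) E[X] stays bounded (at the triangle threshold p ~ 1/n).


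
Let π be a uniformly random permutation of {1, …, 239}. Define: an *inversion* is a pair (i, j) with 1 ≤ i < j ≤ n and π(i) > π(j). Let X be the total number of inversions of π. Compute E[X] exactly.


Write X = Σ X_I over the C(239, 2) = 28441 pairs i < j, with X_I the indicator of one inversion.
There are 28441 indicators.
For each fixed pair i < j, the values π(i) and π(j) are two distinct elements of {1, …, 239} in uniformly random order; by symmetry P[π(i) > π(j)] = 1/2.
By linearity: E[X] = 28441 · (1/2) = C(239, 2) · (1/2) = 28441/2 = 28441/2 ≈ 14220.50000.

E[X] = 28441/2 = 14220.50000.


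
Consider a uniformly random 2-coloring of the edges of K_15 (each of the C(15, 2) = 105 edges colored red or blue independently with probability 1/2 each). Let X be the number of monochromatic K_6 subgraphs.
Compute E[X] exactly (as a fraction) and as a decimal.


Let X = Σ_S X_S over the C(15, 6) = 5005 subsets S of size 6, where X_S = 1 if the K_6 on S is monochromatic.
For a fixed S, the K_6 on S has C(6, 2) = 15 edges. P[all 15 edges red] = (1/2)^15, and likewise for blue, so P[monochromatic] = 2·(1/2)^15 = 2^{1 − 15} = 1/16384.
By linearity: E[X] = C(15, 6) · 2^{1 − 15} = 5005 · 1/16384 = 5005/16384.
Numerically: E[X] ≈ 0.305481.

E[X] = C(15,6)·2^(1−C(6,2)) = 5005/16384 ≈ 0.305481.


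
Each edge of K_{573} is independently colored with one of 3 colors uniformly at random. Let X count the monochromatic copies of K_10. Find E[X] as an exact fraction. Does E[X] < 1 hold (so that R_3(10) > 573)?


E[X] = C(573, 10) · 3^{1 − 45} = 971597135635805762226 · 3^{−44} = 971597135635805762226/984770902183611232881.
As a reduced fraction: E[X] = 35985079097622435638/36472996377170786403 ≈ 0.98662.
Is E[X] < 1? YES.
Since E[X] < 1, there exists a 3-coloring of K_{573} with no monochromatic K_10; hence R_3(10) > 573.

E[X] = 35985079097622435638/36472996377170786403 ≈ 0.98662; E[X] < 1, so R_3(10) > 573.


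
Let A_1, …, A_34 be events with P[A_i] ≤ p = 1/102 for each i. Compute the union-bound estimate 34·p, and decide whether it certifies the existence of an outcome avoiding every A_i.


Union bound: P[∪_{i=1}^{34} A_i] ≤ Σ_i P[A_i] ≤ 34·p = 34·(1/102) = 1/3.
Numerically: 1/3 ≈ 0.3333.
Is 1/3 < 1? YES.
Since P[∪ A_i] ≤ 1/3 < 1, the complement has P[∩ A_i^c] ≥ 1 − 1/3 = 2/3 > 0, so some outcome avoids every A_i.

34·p = 1/3 ≈ 0.3333; existence CERTIFIED by the union bound.


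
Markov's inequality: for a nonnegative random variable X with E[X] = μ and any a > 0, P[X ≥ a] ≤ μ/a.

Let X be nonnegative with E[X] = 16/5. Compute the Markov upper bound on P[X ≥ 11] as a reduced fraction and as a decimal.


μ = E[X] = 16/5, a = 11.
Markov: P[X ≥ 11] ≤ μ/a = (16/5)/11 = 16/55.
Numerically: ≈ 0.2909.
(Since a = 11 > μ = 3.2000, the bound 16/55 is < 1 and informative.)

P[X ≥ 11] ≤ 16/55 ≈ 0.2909.


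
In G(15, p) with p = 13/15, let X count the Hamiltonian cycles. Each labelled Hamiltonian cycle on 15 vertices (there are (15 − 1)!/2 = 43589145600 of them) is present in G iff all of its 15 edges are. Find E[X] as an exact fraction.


K_15 has (15 − 1)!/2 = 43589145600 labelled Hamiltonian cycles.
For each such Hamiltonian cycle H, let X_H = 1 if all 15 edges of H are present in G. Then P[X_H = 1] = p^{15} = (13/15)^{15} = 51185893014090757/437893890380859375.
Summing the indicators: E[X] = Σ_H E[X_H] = 43589145600 · p^{15} = 43589145600 · 51185893014090757/437893890380859375 = 367267381606127548722176/72081298828125.
Numerically: E[X] ≈ 5.095e+09.

E[X] = 43589145600 · (13/15)^{15} = 367267381606127548722176/72081298828125 ≈ 5.095e+09.


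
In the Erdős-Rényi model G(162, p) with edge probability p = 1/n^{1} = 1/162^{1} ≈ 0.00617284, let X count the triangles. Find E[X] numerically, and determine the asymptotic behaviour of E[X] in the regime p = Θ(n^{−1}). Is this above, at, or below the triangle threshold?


Number of potential triangles: C(162, 3) = 695520.
Each occurs with probability p³ ≈ (0.00617284)³ ≈ 2.35209553e-07.
By linearity: E[X] = C(162, 3)·p³ ≈ 695520 · 2.35209553e-07 ≈ 0.163593.
Here α = 1, so p = 1/n is exactly at the triangle threshold p ~ 1/n. Asymptotically E[X] → c³/6 = 1³/6 = 1/6 ≈ 0.166667, a bounded constant. In this regime the triangle count is asymptotically Poisson(c³/6).

E[X] ≈ 0.163593; in regime p = Θ(1/n^{1}) E[X] stays bounded (at the triangle threshold p ~ 1/n).


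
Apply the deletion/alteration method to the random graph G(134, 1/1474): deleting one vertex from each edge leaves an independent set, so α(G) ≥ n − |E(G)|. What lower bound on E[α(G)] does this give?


E[|E(G)|] = C(134, 2)·p = 8911 · (1/1474) = 133/22.
E[α(G)] ≥ n − E[|E(G)|] = 134 − 133/22 = 2815/22.
Numerically: ≈ 127.955.
(This is only a lower bound; the true E[α(G)] may be larger.)

E[α(G)] ≥ 2815/22 ≈ 127.955.


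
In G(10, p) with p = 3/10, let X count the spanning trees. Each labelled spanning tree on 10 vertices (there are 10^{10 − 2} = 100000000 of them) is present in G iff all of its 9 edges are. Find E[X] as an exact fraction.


K_10 has 10^{10 − 2} = 100000000 labelled spanning trees.
For each such spanning tree H, let X_H = 1 if all 9 edges of H are present in G. Then P[X_H = 1] = p^{9} = (3/10)^{9} = 19683/1000000000.
By linearity: E[X] = Σ_H E[X_H] = 100000000 · p^{9} = 100000000 · 19683/1000000000 = 19683/10.
Numerically: E[X] ≈ 1968.3.

E[X] = 100000000 · (3/10)^{9} = 19683/10 ≈ 1968.3.


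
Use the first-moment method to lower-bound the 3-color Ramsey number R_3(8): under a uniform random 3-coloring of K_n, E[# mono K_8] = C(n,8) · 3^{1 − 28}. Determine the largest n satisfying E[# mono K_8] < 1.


We need C(n, 8) · 3^{1 − 28} < 1, i.e. C(n, 8) < 3^{28 − 1} = 7625597484987.
Check values of n near the boundary:
  n = 154: C(154, 8) = 6521818990995; 6521818990995 < 7625597484987? YES
  n = 155: C(155, 8) = 6876747915675; 6876747915675 < 7625597484987? YES
  n = 156: C(156, 8) = 7248464019225; 7248464019225 < 7625597484987? YES
  n = 157: C(157, 8) = 7637643295425; 7637643295425 < 7625597484987? NO
  n = 158: C(158, 8) = 8044984271181; 8044984271181 < 7625597484987? NO
  n = 159: C(159, 8) = 8471208603429; 8471208603429 < 7625597484987? NO
The largest n with C(n, 8) < 7625597484987 is n = 156 (where E[X] = 805384891025/847288609443 ≈ 0.9505437). Hence R_3(8) > 156, i.e. R_3(8) ≥ 157.

Largest n = 156; hence R_3(8) > 156.


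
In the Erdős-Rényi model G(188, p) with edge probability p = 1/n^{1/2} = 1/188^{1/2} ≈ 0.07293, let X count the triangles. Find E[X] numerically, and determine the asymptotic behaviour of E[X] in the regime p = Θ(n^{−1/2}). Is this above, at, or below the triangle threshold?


Number of potential triangles: C(188, 3) = 1089836.
Each occurs with probability p³ ≈ (0.07293)³ ≈ 3.879388e-04.
By linearity: E[X] = C(188, 3)·p³ ≈ 1089836 · 3.879388e-04 ≈ 422.7897.
Since α = 1/2 < 1, p = c/n^{1/2} ≫ 1/n is above the triangle threshold p ~ 1/n. Asymptotically E[X] ~ (c³/6)·n^{3(1−α)} = (1³/6)·n^{1.5} → ∞; triangles are abundant w.h.p.

E[X] ≈ 422.7897; in regime p = Θ(1/n^{1/2}) E[X] diverges (above the triangle threshold p ~ 1/n).


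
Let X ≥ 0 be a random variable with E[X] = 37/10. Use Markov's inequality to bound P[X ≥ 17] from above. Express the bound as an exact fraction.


μ = E[X] = 37/10, a = 17.
Markov: P[X ≥ 17] ≤ μ/a = (37/10)/17 = 37/170.
Numerically: ≈ 0.2176.
(Since a = 17 > μ = 3.7000, the bound 37/170 is < 1 and informative.)

P[X ≥ 17] ≤ 37/170 ≈ 0.2176.


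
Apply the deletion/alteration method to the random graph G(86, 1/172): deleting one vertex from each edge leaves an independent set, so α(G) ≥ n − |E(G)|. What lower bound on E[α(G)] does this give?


E[|E(G)|] = C(86, 2)·p = 3655 · (1/172) = 85/4.
E[α(G)] ≥ n − E[|E(G)|] = 86 − 85/4 = 259/4.
Numerically: ≈ 64.750.
(This is only a lower bound; the true E[α(G)] may be larger.)

E[α(G)] ≥ 259/4 ≈ 64.750.


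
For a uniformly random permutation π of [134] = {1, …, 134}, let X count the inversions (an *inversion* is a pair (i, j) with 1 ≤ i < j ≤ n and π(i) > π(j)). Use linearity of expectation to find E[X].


Write X = Σ X_I over the C(134, 2) = 8911 pairs i < j, with X_I the indicator of one inversion.
There are 8911 indicators.
For each fixed pair i < j, the values π(i) and π(j) are two distinct elements of {1, …, 134} in uniformly random order; by symmetry P[π(i) > π(j)] = 1/2.
By linearity: E[X] = 8911 · (1/2) = C(134, 2) · (1/2) = 8911/2 = 8911/2 ≈ 4455.500000.

E[X] = 8911/2 = 4455.500000.


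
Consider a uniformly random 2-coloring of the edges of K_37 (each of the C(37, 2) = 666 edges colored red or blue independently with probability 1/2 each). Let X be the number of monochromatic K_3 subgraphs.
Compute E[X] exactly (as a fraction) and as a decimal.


Let X = Σ_S X_S over the C(37, 3) = 7770 subsets S of size 3, where X_S = 1 if the K_3 on S is monochromatic.
For a fixed S, the K_3 on S has C(3, 2) = 3 edges. P[all 3 edges red] = (1/2)^3, and likewise for blue, so P[monochromatic] = 2·(1/2)^3 = 2^{1 − 3} = 1/4.
By linearity: E[X] = C(37, 3) · 2^{1 − 3} = 7770 · 1/4 = 3885/2.
Numerically: E[X] ≈ 1942.50000.

E[X] = C(37,3)·2^(1−C(3,2)) = 3885/2 ≈ 1942.50000.


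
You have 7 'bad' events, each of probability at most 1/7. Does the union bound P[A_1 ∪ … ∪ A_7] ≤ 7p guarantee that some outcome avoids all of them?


Union bound: P[∪_{i=1}^{7} A_i] ≤ Σ_i P[A_i] ≤ 7·p = 7·(1/7) = 1.
Numerically: 1 ≈ 1.00000.
Is 1 < 1? NO.
Since the bound 1 is ≥ 1, the union bound is uninformative here; it does NOT by itself certify existence.

7·p = 1 ≈ 1.00000; existence NOT certified by the union bound.


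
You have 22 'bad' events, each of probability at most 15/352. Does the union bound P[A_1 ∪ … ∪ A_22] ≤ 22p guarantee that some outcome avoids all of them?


Union bound: P[∪_{i=1}^{22} A_i] ≤ Σ_i P[A_i] ≤ 22·p = 22·(15/352) = 15/16.
Numerically: 15/16 ≈ 0.938.
Is 15/16 < 1? YES.
Since P[∪ A_i] ≤ 15/16 < 1, the complement has P[∩ A_i^c] ≥ 1 − 15/16 = 1/16 > 0, so some outcome avoids every A_i.

22·p = 15/16 ≈ 0.938; existence CERTIFIED by the union bound.


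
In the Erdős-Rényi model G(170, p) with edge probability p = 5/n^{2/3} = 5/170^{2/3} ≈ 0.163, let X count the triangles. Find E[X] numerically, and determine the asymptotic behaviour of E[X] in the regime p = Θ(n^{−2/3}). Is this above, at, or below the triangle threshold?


Number of potential triangles: C(170, 3) = 804440.
Each occurs with probability p³ ≈ (0.163)³ ≈ 4.32526e-03.
By linearity: E[X] = C(170, 3)·p³ ≈ 804440 · 4.32526e-03 ≈ 3479.412.
Since α = 2/3 < 1, p = c/n^{2/3} ≫ 1/n is above the triangle threshold p ~ 1/n. Asymptotically E[X] ~ (c³/6)·n^{3(1−α)} = (5³/6)·n^{1} → ∞; triangles are abundant w.h.p.

E[X] ≈ 3479.412; in regime p = Θ(1/n^{2/3}) E[X] diverges (above the triangle threshold p ~ 1/n).


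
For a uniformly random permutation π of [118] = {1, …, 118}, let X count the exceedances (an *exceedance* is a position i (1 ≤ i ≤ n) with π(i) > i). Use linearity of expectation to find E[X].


Write X = Σ_{i=1}^{118} X_i, where X_i = 1_{π(i) > i}.
For each fixed i, π(i) is uniform over {1, …, 118} (marginal of a uniform permutation), so P[π(i) > i] = (n − i)/n. Summing: Σ_{i=1}^{118} (n − i)/n = (0 + 1 + … + 117)/118 = 118(118 − 1)/(2·118) = (118 − 1)/2.
Hence E[X] = Σ_{i=1}^{118} (118 − i)/118 = 117/2 ≈ 58.500000.

E[X] = 117/2 = 58.500000.


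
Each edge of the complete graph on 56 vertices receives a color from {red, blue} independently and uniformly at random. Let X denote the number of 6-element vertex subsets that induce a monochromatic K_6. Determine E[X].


Let X = Σ_S X_S over the C(56, 6) = 32468436 subsets S of size 6, where X_S = 1 if the K_6 on S is monochromatic.
For a fixed S, the K_6 on S has C(6, 2) = 15 edges. P[all 15 edges red] = (1/2)^15, and likewise for blue, so P[monochromatic] = 2·(1/2)^15 = 2^{1 − 15} = 1/16384.
By linearity of expectation: E[X] = C(56, 6) · 2^{1 − 15} = 32468436 · 1/16384 = 8117109/4096.
Numerically: E[X] ≈ 1981.716.

E[X] = C(56,6)·2^(1−C(6,2)) = 8117109/4096 ≈ 1981.716.


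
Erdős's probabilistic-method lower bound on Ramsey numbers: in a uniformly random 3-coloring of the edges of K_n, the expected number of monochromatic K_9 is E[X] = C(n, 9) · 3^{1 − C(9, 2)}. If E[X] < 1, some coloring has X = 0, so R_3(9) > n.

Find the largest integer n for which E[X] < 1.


We need C(n, 9) · 3^{1 − 36} < 1, i.e. C(n, 9) < 3^{36 − 1} = 50031545098999707.
Check values of n near the boundary:
  n = 295: C(295, 9) = 41221140106119260; 41221140106119260 < 50031545098999707? YES
  n = 296: C(296, 9) = 42513789098994080; 42513789098994080 < 50031545098999707? YES
  n = 297: C(297, 9) = 43842345008337645; 43842345008337645 < 50031545098999707? YES
  n = 298: C(298, 9) = 45207677551849890; 45207677551849890 < 50031545098999707? YES
  n = 299: C(299, 9) = 46610674441390059; 46610674441390059 < 50031545098999707? YES
  n = 300: C(300, 9) = 48052241692154700; 48052241692154700 < 50031545098999707? YES
  n = 301: C(301, 9) = 49533303936090975; 49533303936090975 < 50031545098999707? YES
  n = 302: C(302, 9) = 51054804739588650; 51054804739588650 < 50031545098999707? NO
  n = 303: C(303, 9) = 52617706925494425; 52617706925494425 < 50031545098999707? NO
  n = 304: C(304, 9) = 54222992899492560; 54222992899492560 < 50031545098999707? NO
The largest n with C(n, 9) < 50031545098999707 is n = 301 (where E[X] = 16511101312030325/16677181699666569 ≈ 0.990041). Hence R_3(9) > 301, i.e. R_3(9) ≥ 302.

Largest n = 301; hence R_3(9) > 301.


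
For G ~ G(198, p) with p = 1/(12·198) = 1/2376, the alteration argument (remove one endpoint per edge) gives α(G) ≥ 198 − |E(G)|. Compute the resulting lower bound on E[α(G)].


E[|E(G)|] = C(198, 2)·p = 19503 · (1/2376) = 197/24.
E[α(G)] ≥ n − E[|E(G)|] = 198 − 197/24 = 4555/24.
Numerically: ≈ 189.792.
(This is only a lower bound; the true E[α(G)] may be larger.)

E[α(G)] ≥ 4555/24 ≈ 189.792.


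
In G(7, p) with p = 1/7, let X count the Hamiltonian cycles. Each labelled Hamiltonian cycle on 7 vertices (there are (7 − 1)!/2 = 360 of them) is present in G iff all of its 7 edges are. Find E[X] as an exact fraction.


K_7 has (7 − 1)!/2 = 360 labelled Hamiltonian cycles.
For each such Hamiltonian cycle H, let X_H = 1 if all 7 edges of H are present in G. Then P[X_H = 1] = p^{7} = (1/7)^{7} = 1/823543.
Summing the indicators: E[X] = Σ_H E[X_H] = 360 · p^{7} = 360 · 1/823543 = 360/823543.
Numerically: E[X] ≈ 0.000437.

E[X] = 360 · (1/7)^{7} = 360/823543 ≈ 0.000437.


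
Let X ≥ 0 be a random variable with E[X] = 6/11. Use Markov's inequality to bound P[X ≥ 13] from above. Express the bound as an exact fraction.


μ = E[X] = 6/11, a = 13.
Markov: P[X ≥ 13] ≤ μ/a = (6/11)/13 = 6/143.
Numerically: ≈ 0.041958.
(Since a = 13 > μ = 0.545455, the bound 6/143 is < 1 and informative.)

P[X ≥ 13] ≤ 6/143 ≈ 0.041958.


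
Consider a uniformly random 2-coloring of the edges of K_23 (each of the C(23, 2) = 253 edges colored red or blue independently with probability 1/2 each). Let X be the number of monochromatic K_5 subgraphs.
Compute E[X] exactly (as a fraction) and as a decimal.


Let X = Σ_S X_S over the C(23, 5) = 33649 subsets S of size 5, where X_S = 1 if the K_5 on S is monochromatic.
For a fixed S, the K_5 on S has C(5, 2) = 10 edges. P[all 10 edges red] = (1/2)^10, and likewise for blue, so P[monochromatic] = 2·(1/2)^10 = 2^{1 − 10} = 1/512.
By linearity: E[X] = C(23, 5) · 2^{1 − 10} = 33649 · 1/512 = 33649/512.
Numerically: E[X] ≈ 65.720703.

E[X] = C(23,5)·2^(1−C(5,2)) = 33649/512 ≈ 65.720703.


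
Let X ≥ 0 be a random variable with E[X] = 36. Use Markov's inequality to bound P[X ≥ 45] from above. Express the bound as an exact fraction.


μ = E[X] = 36, a = 45.
Markov: P[X ≥ 45] ≤ μ/a = (36)/45 = 4/5.
Numerically: ≈ 0.80000.
(Since a = 45 > μ = 36.00000, the bound 4/5 is < 1 and informative.)

P[X ≥ 45] ≤ 4/5 ≈ 0.80000.


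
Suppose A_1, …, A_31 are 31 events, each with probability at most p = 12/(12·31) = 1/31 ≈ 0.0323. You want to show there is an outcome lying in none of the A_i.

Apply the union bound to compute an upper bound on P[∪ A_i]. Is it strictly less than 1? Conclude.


Union bound: P[∪_{i=1}^{31} A_i] ≤ Σ_i P[A_i] ≤ 31·p = 31·(1/31) = 1.
Numerically: 1 ≈ 1.0000.
Is 1 < 1? NO.
Since the bound 1 is ≥ 1, the union bound is uninformative here; it does NOT by itself certify existence.

31·p = 1 ≈ 1.0000; existence NOT certified by the union bound.


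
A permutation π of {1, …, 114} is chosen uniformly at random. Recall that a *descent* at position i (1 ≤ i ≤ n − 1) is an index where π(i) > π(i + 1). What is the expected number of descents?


Write X = Σ X_I over i = 1, …, 113, with X_I the indicator of one descent.
There are 113 indicators.
For each fixed i, the pair (π(i), π(i+1)) is a uniformly random ordered pair of distinct values from {1, …, 114}; by symmetry P[π(i) > π(i+1)] = 1/2.
By linearity: E[X] = 113 · (1/2) = (114 − 1) · (1/2) = 113/2 ≈ 56.500000.

E[X] = 113/2 = 56.500000.


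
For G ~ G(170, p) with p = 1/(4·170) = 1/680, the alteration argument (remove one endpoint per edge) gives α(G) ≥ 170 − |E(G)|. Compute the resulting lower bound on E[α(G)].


E[|E(G)|] = C(170, 2)·p = 14365 · (1/680) = 169/8.
E[α(G)] ≥ n − E[|E(G)|] = 170 − 169/8 = 1191/8.
Numerically: ≈ 148.875000.
(This is only a lower bound; the true E[α(G)] may be larger.)

E[α(G)] ≥ 1191/8 ≈ 148.875000.


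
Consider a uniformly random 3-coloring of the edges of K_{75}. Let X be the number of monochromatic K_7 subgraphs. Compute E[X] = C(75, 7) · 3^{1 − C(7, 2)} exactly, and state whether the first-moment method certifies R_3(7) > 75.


E[X] = C(75, 7) · 3^{1 − 21} = 1984829850 · 3^{−20} = 1984829850/3486784401.
As a reduced fraction: E[X] = 220536650/387420489 ≈ 0.56924.
Is E[X] < 1? YES.
Since E[X] < 1, there exists a 3-coloring of K_{75} with no monochromatic K_7; hence R_3(7) > 75.

E[X] = 220536650/387420489 ≈ 0.56924; E[X] < 1, so R_3(7) > 75.


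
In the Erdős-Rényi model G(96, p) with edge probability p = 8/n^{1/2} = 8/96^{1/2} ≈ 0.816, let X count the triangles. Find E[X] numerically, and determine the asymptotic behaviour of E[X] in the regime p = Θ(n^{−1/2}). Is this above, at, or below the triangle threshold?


Number of potential triangles: C(96, 3) = 142880.
Each occurs with probability p³ ≈ (0.816)³ ≈ 5.44331e-01.
By linearity: E[X] = C(96, 3)·p³ ≈ 142880 · 5.44331e-01 ≈ 77774.021.
Since α = 1/2 < 1, p = c/n^{1/2} ≫ 1/n is above the triangle threshold p ~ 1/n. Asymptotically E[X] ~ (c³/6)·n^{3(1−α)} = (8³/6)·n^{1.5} → ∞; triangles are abundant w.h.p.

E[X] ≈ 77774.021; in regime p = Θ(1/n^{1/2}) E[X] diverges (above the triangle threshold p ~ 1/n).


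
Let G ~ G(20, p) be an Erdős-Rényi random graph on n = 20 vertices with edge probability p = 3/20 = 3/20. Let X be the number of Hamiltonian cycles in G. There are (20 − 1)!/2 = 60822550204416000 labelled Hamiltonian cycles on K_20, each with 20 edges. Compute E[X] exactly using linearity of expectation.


K_20 has (20 − 1)!/2 = 60822550204416000 labelled Hamiltonian cycles.
For each such Hamiltonian cycle H, let X_H = 1 if all 20 edges of H are present in G. Then P[X_H = 1] = p^{20} = (3/20)^{20} = 3486784401/104857600000000000000000000.
Summing the indicators: E[X] = Σ_H E[X_H] = 60822550204416000 · p^{20} = 60822550204416000 · 3486784401/104857600000000000000000000 = 51776152168407487821/25600000000000000000.
Numerically: E[X] ≈ 2.02251.

E[X] = 60822550204416000 · (3/20)^{20} = 51776152168407487821/25600000000000000000 ≈ 2.02251.


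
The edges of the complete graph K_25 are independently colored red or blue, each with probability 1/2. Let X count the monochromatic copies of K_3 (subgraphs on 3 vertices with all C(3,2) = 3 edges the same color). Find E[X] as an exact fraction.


Let X = Σ_S X_S over the C(25, 3) = 2300 subsets S of size 3, where X_S = 1 if the K_3 on S is monochromatic.
For a fixed S, the K_3 on S has C(3, 2) = 3 edges. P[all 3 edges red] = (1/2)^3, and likewise for blue, so P[monochromatic] = 2·(1/2)^3 = 2^{1 − 3} = 1/4.
Summing: E[X] = C(25, 3) · 2^{1 − 3} = 2300 · 1/4 = 575.
Numerically: E[X] ≈ 575.0000.

E[X] = C(25,3)·2^(1−C(3,2)) = 575 ≈ 575.0000.


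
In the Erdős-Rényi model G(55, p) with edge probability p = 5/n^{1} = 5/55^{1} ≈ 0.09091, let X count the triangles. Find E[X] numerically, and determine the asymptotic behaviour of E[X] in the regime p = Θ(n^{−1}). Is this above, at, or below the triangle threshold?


Number of potential triangles: C(55, 3) = 26235.
Each occurs with probability p³ ≈ (0.09091)³ ≈ 7.513148e-04.
By linearity: E[X] = C(55, 3)·p³ ≈ 26235 · 7.513148e-04 ≈ 19.7107.
Here α = 1, so p = 5/n is exactly at the triangle threshold p ~ 1/n. Asymptotically E[X] → c³/6 = 5³/6 = 125/6 ≈ 20.8333, a bounded constant. In this regime the triangle count is asymptotically Poisson(c³/6).

E[X] ≈ 19.7107; in regime p = Θ(1/n^{1}) E[X] stays bounded (at the triangle threshold p ~ 1/n).


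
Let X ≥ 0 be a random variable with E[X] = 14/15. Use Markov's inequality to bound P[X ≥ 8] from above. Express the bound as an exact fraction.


μ = E[X] = 14/15, a = 8.
Markov: P[X ≥ 8] ≤ μ/a = (14/15)/8 = 7/60.
Numerically: ≈ 0.1167.
(Since a = 8 > μ = 0.9333, the bound 7/60 is < 1 and informative.)

P[X ≥ 8] ≤ 7/60 ≈ 0.1167.


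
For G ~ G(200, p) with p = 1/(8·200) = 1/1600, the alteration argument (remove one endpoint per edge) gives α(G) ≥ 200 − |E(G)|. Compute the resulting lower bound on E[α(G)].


E[|E(G)|] = C(200, 2)·p = 19900 · (1/1600) = 199/16.
E[α(G)] ≥ n − E[|E(G)|] = 200 − 199/16 = 3001/16.
Numerically: ≈ 187.56250.
(This is only a lower bound; the true E[α(G)] may be larger.)

E[α(G)] ≥ 3001/16 ≈ 187.56250.


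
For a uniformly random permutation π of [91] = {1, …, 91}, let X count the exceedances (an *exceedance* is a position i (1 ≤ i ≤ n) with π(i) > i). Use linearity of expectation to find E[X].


Write X = Σ_{i=1}^{91} X_i, where X_i = 1_{π(i) > i}.
For each fixed i, π(i) is uniform over {1, …, 91} (marginal of a uniform permutation), so P[π(i) > i] = (n − i)/n. Summing: Σ_{i=1}^{91} (n − i)/n = (0 + 1 + … + 90)/91 = 91(91 − 1)/(2·91) = (91 − 1)/2.
Hence E[X] = Σ_{i=1}^{91} (91 − i)/91 = 45 ≈ 45.000.

E[X] = 45 = 45.000.


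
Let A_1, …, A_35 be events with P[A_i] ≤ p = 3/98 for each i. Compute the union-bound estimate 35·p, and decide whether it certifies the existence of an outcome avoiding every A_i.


Union bound: P[∪_{i=1}^{35} A_i] ≤ Σ_i P[A_i] ≤ 35·p = 35·(3/98) = 15/14.
Numerically: 15/14 ≈ 1.07143.
Is 15/14 < 1? NO.
Since the bound 15/14 is ≥ 1, the union bound is uninformative here; it does NOT by itself certify existence.

35·p = 15/14 ≈ 1.07143; existence NOT certified by the union bound.


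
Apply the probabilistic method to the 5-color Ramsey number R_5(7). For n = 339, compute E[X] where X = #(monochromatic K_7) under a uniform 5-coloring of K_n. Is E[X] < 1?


E[X] = C(339, 7) · 5^{1 − 21} = 95915887062372 · 5^{−20} = 95915887062372/95367431640625.
As a reduced fraction: E[X] = 95915887062372/95367431640625 ≈ 1.0058.
Is E[X] < 1? NO.
Since E[X] ≥ 1, the first-moment bound is inconclusive at n = 339; it does NOT by itself certify R_5(7) > 339.

E[X] = 95915887062372/95367431640625 ≈ 1.0058; E[X] ≥ 1; first-moment method inconclusive here.


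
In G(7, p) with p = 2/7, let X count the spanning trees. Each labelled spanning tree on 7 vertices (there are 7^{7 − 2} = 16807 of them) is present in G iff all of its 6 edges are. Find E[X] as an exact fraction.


K_7 has 7^{7 − 2} = 16807 labelled spanning trees.
For each such spanning tree H, let X_H = 1 if all 6 edges of H are present in G. Then P[X_H = 1] = p^{6} = (2/7)^{6} = 64/117649.
By linearity of expectation: E[X] = Σ_H E[X_H] = 16807 · p^{6} = 16807 · 64/117649 = 64/7.
Numerically: E[X] ≈ 9.143.

E[X] = 16807 · (2/7)^{6} = 64/7 ≈ 9.143.


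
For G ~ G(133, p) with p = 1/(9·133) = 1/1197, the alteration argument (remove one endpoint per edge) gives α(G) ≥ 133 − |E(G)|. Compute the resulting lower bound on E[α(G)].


E[|E(G)|] = C(133, 2)·p = 8778 · (1/1197) = 22/3.
E[α(G)] ≥ n − E[|E(G)|] = 133 − 22/3 = 377/3.
Numerically: ≈ 125.66667.
(This is only a lower bound; the true E[α(G)] may be larger.)

E[α(G)] ≥ 377/3 ≈ 125.66667.


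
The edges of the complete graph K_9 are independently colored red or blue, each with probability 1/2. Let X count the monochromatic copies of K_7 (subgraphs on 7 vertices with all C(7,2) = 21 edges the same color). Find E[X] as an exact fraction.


Let X = Σ_S X_S over the C(9, 7) = 36 subsets S of size 7, where X_S = 1 if the K_7 on S is monochromatic.
For a fixed S, the K_7 on S has C(7, 2) = 21 edges. P[all 21 edges red] = (1/2)^21, and likewise for blue, so P[monochromatic] = 2·(1/2)^21 = 2^{1 − 21} = 1/1048576.
Summing: E[X] = C(9, 7) · 2^{1 − 21} = 36 · 1/1048576 = 9/262144.
Numerically: E[X] ≈ 0.000.

E[X] = C(9,7)·2^(1−C(7,2)) = 9/262144 ≈ 0.000.


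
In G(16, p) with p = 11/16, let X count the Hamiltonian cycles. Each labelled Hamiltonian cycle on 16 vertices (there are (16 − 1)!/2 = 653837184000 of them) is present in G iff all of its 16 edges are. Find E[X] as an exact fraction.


K_16 has (16 − 1)!/2 = 653837184000 labelled Hamiltonian cycles.
For each such Hamiltonian cycle H, let X_H = 1 if all 16 edges of H are present in G. Then P[X_H = 1] = p^{16} = (11/16)^{16} = 45949729863572161/18446744073709551616.
By linearity: E[X] = Σ_H E[X_H] = 653837184000 · p^{16} = 653837184000 · 45949729863572161/18446744073709551616 = 29339494120662818290072875/18014398509481984.
Numerically: E[X] ≈ 1.629e+09.

E[X] = 653837184000 · (11/16)^{16} = 29339494120662818290072875/18014398509481984 ≈ 1.629e+09.


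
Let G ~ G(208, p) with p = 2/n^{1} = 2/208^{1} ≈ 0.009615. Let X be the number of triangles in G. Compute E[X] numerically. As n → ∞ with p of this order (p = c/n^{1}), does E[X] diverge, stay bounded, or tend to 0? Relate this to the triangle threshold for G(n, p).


Number of potential triangles: C(208, 3) = 1478256.
Each occurs with probability p³ ≈ (0.009615)³ ≈ 8.889964e-07.
By linearity: E[X] = C(208, 3)·p³ ≈ 1478256 · 8.889964e-07 ≈ 1.3142.
Here α = 1, so p = 2/n is exactly at the triangle threshold p ~ 1/n. Asymptotically E[X] → c³/6 = 2³/6 = 4/3 ≈ 1.3333, a bounded constant. In this regime the triangle count is asymptotically Poisson(c³/6).

E[X] ≈ 1.3142; in regime p = Θ(1/n^{1}) E[X] stays bounded (at the triangle threshold p ~ 1/n).


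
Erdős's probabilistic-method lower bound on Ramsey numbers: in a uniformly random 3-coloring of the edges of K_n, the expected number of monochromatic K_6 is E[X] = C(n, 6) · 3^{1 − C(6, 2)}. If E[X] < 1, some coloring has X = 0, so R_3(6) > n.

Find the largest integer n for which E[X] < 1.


We need C(n, 6) · 3^{1 − 15} < 1, i.e. C(n, 6) < 3^{15 − 1} = 4782969.
Check values of n near the boundary:
  n = 38: C(38, 6) = 2760681; 2760681 < 4782969? YES
  n = 39: C(39, 6) = 3262623; 3262623 < 4782969? YES
  n = 40: C(40, 6) = 3838380; 3838380 < 4782969? YES
  n = 41: C(41, 6) = 4496388; 4496388 < 4782969? YES
  n = 42: C(42, 6) = 5245786; 5245786 < 4782969? NO
  n = 43: C(43, 6) = 6096454; 6096454 < 4782969? NO
The largest n with C(n, 6) < 4782969 is n = 41 (where E[X] = 1498796/1594323 ≈ 0.94008). Hence R_3(6) > 41, i.e. R_3(6) ≥ 42.

Largest n = 41; hence R_3(6) > 41.


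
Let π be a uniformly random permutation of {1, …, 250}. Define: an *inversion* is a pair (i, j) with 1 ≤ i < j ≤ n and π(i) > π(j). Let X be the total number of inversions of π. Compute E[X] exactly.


Write X = Σ X_I over the C(250, 2) = 31125 pairs i < j, with X_I the indicator of one inversion.
There are 31125 indicators.
For each fixed pair i < j, the values π(i) and π(j) are two distinct elements of {1, …, 250} in uniformly random order; by symmetry P[π(i) > π(j)] = 1/2.
By linearity: E[X] = 31125 · (1/2) = C(250, 2) · (1/2) = 31125/2 = 31125/2 ≈ 15562.50000.

E[X] = 31125/2 = 15562.50000.


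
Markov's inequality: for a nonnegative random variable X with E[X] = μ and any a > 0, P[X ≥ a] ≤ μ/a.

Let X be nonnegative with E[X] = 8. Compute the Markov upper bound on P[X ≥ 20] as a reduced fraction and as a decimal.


μ = E[X] = 8, a = 20.
Markov: P[X ≥ 20] ≤ μ/a = (8)/20 = 2/5.
Numerically: ≈ 0.400000.
(Since a = 20 > μ = 8.000000, the bound 2/5 is < 1 and informative.)

P[X ≥ 20] ≤ 2/5 ≈ 0.400000.


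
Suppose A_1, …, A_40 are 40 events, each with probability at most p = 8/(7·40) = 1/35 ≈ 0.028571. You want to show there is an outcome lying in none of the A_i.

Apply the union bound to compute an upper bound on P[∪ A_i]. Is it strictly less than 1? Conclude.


Union bound: P[∪_{i=1}^{40} A_i] ≤ Σ_i P[A_i] ≤ 40·p = 40·(1/35) = 8/7.
Numerically: 8/7 ≈ 1.142857.
Is 8/7 < 1? NO.
Since the bound 8/7 is ≥ 1, the union bound is uninformative here; it does NOT by itself certify existence.

40·p = 8/7 ≈ 1.142857; existence NOT certified by the union bound.


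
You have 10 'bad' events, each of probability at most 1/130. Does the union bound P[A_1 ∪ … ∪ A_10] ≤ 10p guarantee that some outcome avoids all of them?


Union bound: P[∪_{i=1}^{10} A_i] ≤ Σ_i P[A_i] ≤ 10·p = 10·(1/130) = 1/13.
Numerically: 1/13 ≈ 0.0769231.
Is 1/13 < 1? YES.
Since P[∪ A_i] ≤ 1/13 < 1, the complement has P[∩ A_i^c] ≥ 1 − 1/13 = 12/13 > 0, so some outcome avoids every A_i.

10·p = 1/13 ≈ 0.0769231; existence CERTIFIED by the union bound.


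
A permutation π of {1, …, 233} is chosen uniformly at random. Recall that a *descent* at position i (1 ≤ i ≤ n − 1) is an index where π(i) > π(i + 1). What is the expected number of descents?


Write X = Σ X_I over i = 1, …, 232, with X_I the indicator of one descent.
There are 232 indicators.
For each fixed i, the pair (π(i), π(i+1)) is a uniformly random ordered pair of distinct values from {1, …, 233}; by symmetry P[π(i) > π(i+1)] = 1/2.
By linearity: E[X] = 232 · (1/2) = (233 − 1) · (1/2) = 116 ≈ 116.00000.

E[X] = 116 = 116.00000.


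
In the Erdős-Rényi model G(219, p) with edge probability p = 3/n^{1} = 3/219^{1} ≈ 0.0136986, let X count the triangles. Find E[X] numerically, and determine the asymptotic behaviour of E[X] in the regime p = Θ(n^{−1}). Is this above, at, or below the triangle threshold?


Number of potential triangles: C(219, 3) = 1726669.
Each occurs with probability p³ ≈ (0.0136986)³ ≈ 2.57058175e-06.
By linearity: E[X] = C(219, 3)·p³ ≈ 1726669 · 2.57058175e-06 ≈ 4.438544.
Here α = 1, so p = 3/n is exactly at the triangle threshold p ~ 1/n. Asymptotically E[X] → c³/6 = 3³/6 = 9/2 ≈ 4.500000, a bounded constant. In this regime the triangle count is asymptotically Poisson(c³/6).

E[X] ≈ 4.438544; in regime p = Θ(1/n^{1}) E[X] stays bounded (at the triangle threshold p ~ 1/n).


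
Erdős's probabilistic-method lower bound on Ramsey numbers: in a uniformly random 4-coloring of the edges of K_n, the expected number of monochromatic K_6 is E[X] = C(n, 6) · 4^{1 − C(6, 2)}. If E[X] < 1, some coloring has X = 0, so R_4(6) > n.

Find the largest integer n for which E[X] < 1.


We need C(n, 6) · 4^{1 − 15} < 1, i.e. C(n, 6) < 4^{15 − 1} = 268435456.
Check values of n near the boundary:
  n = 72: C(72, 6) = 156238908; 156238908 < 268435456? YES
  n = 73: C(73, 6) = 170230452; 170230452 < 268435456? YES
  n = 74: C(74, 6) = 185250786; 185250786 < 268435456? YES
  n = 75: C(75, 6) = 201359550; 201359550 < 268435456? YES
  n = 76: C(76, 6) = 218618940; 218618940 < 268435456? YES
  n = 77: C(77, 6) = 237093780; 237093780 < 268435456? YES
  n = 78: C(78, 6) = 256851595; 256851595 < 268435456? YES
  n = 79: C(79, 6) = 277962685; 277962685 < 268435456? NO
The largest n with C(n, 6) < 268435456 is n = 78 (where E[X] = 256851595/268435456 ≈ 0.957). Hence R_4(6) > 78, i.e. R_4(6) ≥ 79.

Largest n = 78; hence R_4(6) > 78.


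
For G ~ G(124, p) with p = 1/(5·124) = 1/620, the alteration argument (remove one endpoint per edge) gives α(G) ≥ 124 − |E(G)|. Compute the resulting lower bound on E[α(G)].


E[|E(G)|] = C(124, 2)·p = 7626 · (1/620) = 123/10.
E[α(G)] ≥ n − E[|E(G)|] = 124 − 123/10 = 1117/10.
Numerically: ≈ 111.7000.
(This is only a lower bound; the true E[α(G)] may be larger.)

E[α(G)] ≥ 1117/10 ≈ 111.7000.


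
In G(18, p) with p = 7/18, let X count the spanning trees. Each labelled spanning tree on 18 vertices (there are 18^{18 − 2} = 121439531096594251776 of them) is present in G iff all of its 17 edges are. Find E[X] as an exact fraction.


K_18 has 18^{18 − 2} = 121439531096594251776 labelled spanning trees.
For each such spanning tree H, let X_H = 1 if all 17 edges of H are present in G. Then P[X_H = 1] = p^{17} = (7/18)^{17} = 232630513987207/2185911559738696531968.
By linearity of expectation: E[X] = Σ_H E[X_H] = 121439531096594251776 · p^{17} = 121439531096594251776 · 232630513987207/2185911559738696531968 = 232630513987207/18.
Numerically: E[X] ≈ 1.2924e+13.

E[X] = 121439531096594251776 · (7/18)^{17} = 232630513987207/18 ≈ 1.2924e+13.


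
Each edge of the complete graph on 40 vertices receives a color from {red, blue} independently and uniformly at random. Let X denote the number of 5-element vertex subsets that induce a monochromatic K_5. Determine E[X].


Let X = Σ_S X_S over the C(40, 5) = 658008 subsets S of size 5, where X_S = 1 if the K_5 on S is monochromatic.
For a fixed S, the K_5 on S has C(5, 2) = 10 edges. P[all 10 edges red] = (1/2)^10, and likewise for blue, so P[monochromatic] = 2·(1/2)^10 = 2^{1 − 10} = 1/512.
Summing: E[X] = C(40, 5) · 2^{1 − 10} = 658008 · 1/512 = 82251/64.
Numerically: E[X] ≈ 1285.1719.

E[X] = C(40,5)·2^(1−C(5,2)) = 82251/64 ≈ 1285.1719.


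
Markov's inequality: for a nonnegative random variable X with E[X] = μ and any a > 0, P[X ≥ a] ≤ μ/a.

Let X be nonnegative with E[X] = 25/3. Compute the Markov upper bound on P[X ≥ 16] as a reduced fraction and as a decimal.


μ = E[X] = 25/3, a = 16.
Markov: P[X ≥ 16] ≤ μ/a = (25/3)/16 = 25/48.
Numerically: ≈ 0.521.
(Since a = 16 > μ = 8.333, the bound 25/48 is < 1 and informative.)

P[X ≥ 16] ≤ 25/48 ≈ 0.521.


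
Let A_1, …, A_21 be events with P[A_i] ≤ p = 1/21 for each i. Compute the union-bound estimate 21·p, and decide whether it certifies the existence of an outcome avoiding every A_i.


Union bound: P[∪_{i=1}^{21} A_i] ≤ Σ_i P[A_i] ≤ 21·p = 21·(1/21) = 1.
Numerically: 1 ≈ 1.00000.
Is 1 < 1? NO.
Since the bound 1 is ≥ 1, the union bound is uninformative here; it does NOT by itself certify existence.

21·p = 1 ≈ 1.00000; existence NOT certified by the union bound.


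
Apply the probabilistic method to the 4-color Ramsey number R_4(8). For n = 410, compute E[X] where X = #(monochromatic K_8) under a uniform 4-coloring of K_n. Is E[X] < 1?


E[X] = C(410, 8) · 4^{1 − 28} = 18488798173326195 · 4^{−27} = 18488798173326195/18014398509481984.
As a reduced fraction: E[X] = 18488798173326195/18014398509481984 ≈ 1.026.
Is E[X] < 1? NO.
Since E[X] ≥ 1, the first-moment bound is inconclusive at n = 410; it does NOT by itself certify R_4(8) > 410.

E[X] = 18488798173326195/18014398509481984 ≈ 1.026; E[X] ≥ 1; first-moment method inconclusive here.


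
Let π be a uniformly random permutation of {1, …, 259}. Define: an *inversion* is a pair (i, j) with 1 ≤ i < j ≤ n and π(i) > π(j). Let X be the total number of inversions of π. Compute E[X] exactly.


Write X = Σ X_I over the C(259, 2) = 33411 pairs i < j, with X_I the indicator of one inversion.
There are 33411 indicators.
For each fixed pair i < j, the values π(i) and π(j) are two distinct elements of {1, …, 259} in uniformly random order; by symmetry P[π(i) > π(j)] = 1/2.
By linearity: E[X] = 33411 · (1/2) = C(259, 2) · (1/2) = 33411/2 = 33411/2 ≈ 16705.500.

E[X] = 33411/2 = 16705.500.


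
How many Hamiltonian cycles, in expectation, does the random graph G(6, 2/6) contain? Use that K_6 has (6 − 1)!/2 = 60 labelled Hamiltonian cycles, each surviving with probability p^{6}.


K_6 has (6 − 1)!/2 = 60 labelled Hamiltonian cycles.
For each such Hamiltonian cycle H, let X_H = 1 if all 6 edges of H are present in G. Then P[X_H = 1] = p^{6} = (1/3)^{6} = 1/729.
By linearity: E[X] = Σ_H E[X_H] = 60 · p^{6} = 60 · 1/729 = 20/243.
Numerically: E[X] ≈ 0.0823.

E[X] = 60 · (1/3)^{6} = 20/243 ≈ 0.0823.


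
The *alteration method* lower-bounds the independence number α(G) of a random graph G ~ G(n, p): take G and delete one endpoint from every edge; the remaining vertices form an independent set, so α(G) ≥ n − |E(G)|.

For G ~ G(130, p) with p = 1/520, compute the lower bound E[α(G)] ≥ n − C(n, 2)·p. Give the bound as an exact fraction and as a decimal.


E[|E(G)|] = C(130, 2)·p = 8385 · (1/520) = 129/8.
E[α(G)] ≥ n − E[|E(G)|] = 130 − 129/8 = 911/8.
Numerically: ≈ 113.8750.
(This is only a lower bound; the true E[α(G)] may be larger.)

E[α(G)] ≥ 911/8 ≈ 113.8750.


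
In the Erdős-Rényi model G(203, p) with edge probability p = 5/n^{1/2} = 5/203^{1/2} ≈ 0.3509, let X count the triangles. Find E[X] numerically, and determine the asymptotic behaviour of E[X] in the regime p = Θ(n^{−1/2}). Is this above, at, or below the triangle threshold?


Number of potential triangles: C(203, 3) = 1373701.
Each occurs with probability p³ ≈ (0.3509)³ ≈ 4.321813e-02.
By linearity: E[X] = C(203, 3)·p³ ≈ 1373701 · 4.321813e-02 ≈ 59368.7863.
Since α = 1/2 < 1, p = c/n^{1/2} ≫ 1/n is above the triangle threshold p ~ 1/n. Asymptotically E[X] ~ (c³/6)·n^{3(1−α)} = (5³/6)·n^{1.5} → ∞; triangles are abundant w.h.p.

E[X] ≈ 59368.7863; in regime p = Θ(1/n^{1/2}) E[X] diverges (above the triangle threshold p ~ 1/n).


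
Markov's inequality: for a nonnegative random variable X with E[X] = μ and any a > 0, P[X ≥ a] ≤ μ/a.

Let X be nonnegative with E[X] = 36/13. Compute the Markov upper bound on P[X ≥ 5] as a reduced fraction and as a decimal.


μ = E[X] = 36/13, a = 5.
Markov: P[X ≥ 5] ≤ μ/a = (36/13)/5 = 36/65.
Numerically: ≈ 0.554.
(Since a = 5 > μ = 2.769, the bound 36/65 is < 1 and informative.)

P[X ≥ 5] ≤ 36/65 ≈ 0.554.


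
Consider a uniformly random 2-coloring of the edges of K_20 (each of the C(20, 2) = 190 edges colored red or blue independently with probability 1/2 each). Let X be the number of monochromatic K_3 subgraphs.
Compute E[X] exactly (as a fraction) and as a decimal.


Let X = Σ_S X_S over the C(20, 3) = 1140 subsets S of size 3, where X_S = 1 if the K_3 on S is monochromatic.
For a fixed S, the K_3 on S has C(3, 2) = 3 edges. P[all 3 edges red] = (1/2)^3, and likewise for blue, so P[monochromatic] = 2·(1/2)^3 = 2^{1 − 3} = 1/4.
By linearity: E[X] = C(20, 3) · 2^{1 − 3} = 1140 · 1/4 = 285.
Numerically: E[X] ≈ 285.00000.

E[X] = C(20,3)·2^(1−C(3,2)) = 285 ≈ 285.00000.
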